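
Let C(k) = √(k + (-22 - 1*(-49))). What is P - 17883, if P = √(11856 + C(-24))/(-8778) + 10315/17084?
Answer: -305502857/17084 - √(11856 + √3)/8778 ≈ -17882.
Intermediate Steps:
C(k) = √(27 + k) (C(k) = √(k + (-22 + 49)) = √(k + 27) = √(27 + k))
P = 10315/17084 - √(11856 + √3)/8778 (P = √(11856 + √(27 - 24))/(-8778) + 10315/17084 = √(11856 + √3)*(-1/8778) + 10315*(1/17084) = -√(11856 + √3)/8778 + 10315/17084 = 10315/17084 - √(11856 + √3)/8778 ≈ 0.59138)
P - 17883 = (10315/17084 - √(11856 + √3)/8778) - 17883 = -305502857/17084 - √(11856 + √3)/8778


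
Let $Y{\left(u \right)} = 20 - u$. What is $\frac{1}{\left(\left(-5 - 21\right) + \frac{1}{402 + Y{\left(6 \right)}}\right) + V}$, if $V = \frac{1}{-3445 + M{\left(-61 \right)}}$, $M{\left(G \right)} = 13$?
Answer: $- \frac{13728}{356899} \approx -0.038465$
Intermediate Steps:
$V = - \frac{1}{3432}$ ($V = \frac{1}{-3445 + 13} = \frac{1}{-3432} = - \frac{1}{3432} \approx -0.00029138$)
$\frac{1}{\left(\left(-5 - 21\right) + \frac{1}{402 + Y{\left(6 \right)}}\right) + V} = \frac{1}{\left(\left(-5 - 21\right) + \frac{1}{402 + \left(20 - 6\right)}\right) - \frac{1}{3432}} = \frac{1}{\left(-26 + \frac{1}{402 + 14}\right) - \frac{1}{3432}} = \frac{1}{\left(-26 + \frac{1}{416}\right) - \frac{1}{3432}} = \frac{1}{- \frac{10815}{416} - \frac{1}{3432}} = \frac{1}{- \frac{356899}{13728}} = - \frac{13728}{356899}$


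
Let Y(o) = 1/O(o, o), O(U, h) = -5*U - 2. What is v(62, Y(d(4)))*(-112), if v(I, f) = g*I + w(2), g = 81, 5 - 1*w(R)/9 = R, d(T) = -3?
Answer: -565488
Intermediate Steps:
O(U, h) = -2 - 5*U
w(R) = 45 - 9*R
Y(o) = 1/(-2 - 5*o)
v(I, f) = 27 + 81*I (v(I, f) = 81*I + (45 - 9*2) = 81*I + (45 - 18) = 81*I + 27 = 27 + 81*I)
v(62, Y(d(4)))*(-112) = (27 + 81*62)*(-112) = (27 + 5022)*(-112) = 5049*(-112) = -565488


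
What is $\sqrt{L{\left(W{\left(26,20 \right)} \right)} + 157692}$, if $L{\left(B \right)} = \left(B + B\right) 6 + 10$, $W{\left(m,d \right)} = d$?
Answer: $\sqrt{157942} \approx 397.42$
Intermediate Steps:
$L{\left(B \right)} = 10 + 12 B$ ($L{\left(B \right)} = 2 B 6 + 10 = 12 B + 10 = 10 + 12 B$)
$\sqrt{L{\left(W{\left(26,20 \right)} \right)} + 157692} = \sqrt{\left(10 + 12 \cdot 20\right) + 157692} = \sqrt{\left(10 + 240\right) + 157692} = \sqrt{250 + 157692} = \sqrt{157942}$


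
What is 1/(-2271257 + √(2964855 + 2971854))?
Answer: -2271257/5158602423340 - √5936709/5158602423340 ≈ -4.4076e-7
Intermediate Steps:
1/(-2271257 + √(2964855 + 2971854)) = 1/(-2271257 + √5936709)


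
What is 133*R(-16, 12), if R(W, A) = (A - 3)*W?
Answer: -19152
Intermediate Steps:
R(W, A) = W*(-3 + A) (R(W, A) = (-3 + A)*W = W*(-3 + A))
133*R(-16, 12) = 133*(-16*(-3 + 12)) = 133*(-16*9) = 133*(-144) = -19152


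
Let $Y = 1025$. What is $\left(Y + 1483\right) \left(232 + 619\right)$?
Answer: $2134308$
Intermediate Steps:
$\left(Y + 1483\right) \left(232 + 619\right) = \left(1025 + 1483\right) \left(232 + 619\right) = 2508 \cdot 851 = 2134308$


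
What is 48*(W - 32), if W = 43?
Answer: 528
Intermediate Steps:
48*(W - 32) = 48*(43 - 32) = 48*11 = 528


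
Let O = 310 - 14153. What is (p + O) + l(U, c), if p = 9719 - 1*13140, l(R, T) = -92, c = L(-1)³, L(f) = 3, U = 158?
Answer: -17356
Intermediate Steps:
c = 27 (c = 3³ = 27)
O = -13843
p = -3421 (p = 9719 - 13140 = -3421)
(p + O) + l(U, c) = (-3421 - 13843) - 92 = -17264 - 92 = -17356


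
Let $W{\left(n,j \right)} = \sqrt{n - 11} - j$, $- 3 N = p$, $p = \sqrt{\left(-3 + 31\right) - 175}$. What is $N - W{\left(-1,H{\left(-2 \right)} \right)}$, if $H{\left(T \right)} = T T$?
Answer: $4 - \frac{13 i \sqrt{3}}{3} \approx 4.0 - 7.5056 i$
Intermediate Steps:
$H{\left(T \right)} = T^{2}$
$p = 7 i \sqrt{3}$ ($p = \sqrt{28 - 175} = \sqrt{-147} = 7 i \sqrt{3} \approx 12.124 i$)
$N = - \frac{7 i \sqrt{3}}{3} \approx - 4.0415 i$
$W{\left(n,j \right)} = \sqrt{-11 + n} - j$
$N - W{\left(-1,H{\left(-2 \right)} \right)} = - \frac{7 i \sqrt{3}}{3} - \left(\sqrt{-11 - 1} - \left(-2\right)^{2}\right) = - \frac{7 i \sqrt{3}}{3} - \left(\sqrt{-12} - 4\right) = - \frac{7 i \sqrt{3}}{3} - \left(2 i \sqrt{3} - 4\right) = - \frac{7 i \sqrt{3}}{3} - \left(-4 + 2 i \sqrt{3}\right) = - \frac{7 i \sqrt{3}}{3} + \left(4 - 2 i \sqrt{3}\right) = 4 - \frac{13 i \sqrt{3}}{3}$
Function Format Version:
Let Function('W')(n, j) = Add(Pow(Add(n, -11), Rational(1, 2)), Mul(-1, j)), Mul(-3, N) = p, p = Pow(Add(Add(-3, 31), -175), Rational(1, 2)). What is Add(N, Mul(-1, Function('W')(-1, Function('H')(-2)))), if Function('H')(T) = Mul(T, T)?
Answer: Add(4, Mul(Rational(-13, 3), I, Pow(3, Rational(1, 2)))) ≈ Add(4.0000, Mul(-7.5056, I))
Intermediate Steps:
Function('H')(T) = Pow(T, 2)
p = Mul(7, I, Pow(3, Rational(1, 2))) (p = Pow(Add(28, -175), Rational(1, 2)) = Pow(-147, Rational(1, 2)) = Mul(7, I, Pow(3, Rational(1, 2))) ≈ Mul(12.124, I))
N = Mul(Rational(-7, 3), I, Pow(3, Rational(1, 2))) (N = Mul(Rational(-1, 3), Mul(7, I, Pow(3, Rational(1, 2)))) = Mul(Rational(-7, 3), I, Pow(3, Rational(1, 2))) ≈ Mul(-4.0415, I))
Function('W')(n, j) = Add(Pow(Add(-11, n), Rational(1, 2)), Mul(-1, j))
Add(N, Mul(-1, Function('W')(-1, Function('H')(-2)))) = Add(Mul(Rational(-7, 3), I, Pow(3, Rational(1, 2))), Mul(-1, Add(Pow(Add(-11, -1), Rational(1, 2)), Mul(-1, Pow(-2, 2))))) = Add(Mul(Rational(-7, 3), I, Pow(3, Rational(1, 2))), Mul(-1, Add(Pow(-12, Rational(1, 2)), Mul(-1, 4)))) = Add(Mul(Rational(-7, 3), I, Pow(3, Rational(1, 2))), Mul(-1, Add(Mul(2, I, Pow(3, Rational(1, 2))), -4))) = Add(Mul(Rational(-7, 3), I, Pow(3, Rational(1, 2))), Mul(-1, Add(-4, Mul(2, I, Pow(3, Rational(1, 2)))))) = Add(Mul(Rational(-7, 3), I, Pow(3, Rational(1, 2))), Add(4, Mul(-2, I, Pow(3, Rational(1, 2))))) = Add(4, Mul(Rational(-13, 3), I, Pow(3, Rational(1, 2))))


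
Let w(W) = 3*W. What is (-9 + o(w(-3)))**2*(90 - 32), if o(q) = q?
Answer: 18792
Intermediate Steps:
(-9 + o(w(-3)))**2*(90 - 32) = (-9 + 3*(-3))**2*(90 - 32) = (-9 - 9)**2*58 = (-18)**2*58 = 324*58 = 18792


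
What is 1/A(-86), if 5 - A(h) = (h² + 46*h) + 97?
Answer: -1/3532 ≈ -0.00028313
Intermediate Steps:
A(h) = -92 - h² - 46*h (A(h) = 5 - ((h² + 46*h) + 97) = 5 - (97 + h² + 46*h) = 5 + (-97 - h² - 46*h) = -92 - h² - 46*h)
1/A(-86) = 1/(-92 - 1*(-86)² - 46*(-86)) = 1/(-92 - 1*7396 + 3956) = 1/(-92 - 7396 + 3956) = 1/(-3532) = -1/3532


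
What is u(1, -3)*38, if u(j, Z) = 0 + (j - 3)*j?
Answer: -76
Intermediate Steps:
u(j, Z) = j*(-3 + j) (u(j, Z) = 0 + (-3 + j)*j = 0 + j*(-3 + j) = j*(-3 + j))
u(1, -3)*38 = (1*(-3 + 1))*38 = (1*(-2))*38 = -2*38 = -76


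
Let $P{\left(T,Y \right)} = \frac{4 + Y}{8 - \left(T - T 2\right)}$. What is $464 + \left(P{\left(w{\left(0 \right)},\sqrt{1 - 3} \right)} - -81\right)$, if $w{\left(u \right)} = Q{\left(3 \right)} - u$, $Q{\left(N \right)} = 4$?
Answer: $\frac{1636}{3} + \frac{i \sqrt{2}}{12} \approx 545.33 + 0.11785 i$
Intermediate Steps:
$w{\left(u \right)} = 4 - u$
$P{\left(T,Y \right)} = \frac{4 + Y}{8 + T}$ ($P{\left(T,Y \right)} = \frac{4 + Y}{8 + \left(2 T - T\right)} = \frac{4 + Y}{8 + T}$)
$464 + \left(P{\left(w{\left(0 \right)},\sqrt{1 - 3} \right)} - -81\right) = 464 + \left(\frac{4 + \sqrt{1 - 3}}{8 + \left(4 - 0\right)} - -81\right) = 464 + \left(\frac{4 + \sqrt{-2}}{8 + \left(4 + 0\right)} + 81\right) = 464 + \left(\frac{4 + i \sqrt{2}}{8 + 4} + 81\right) = 464 + \left(\frac{4 + i \sqrt{2}}{12} + 81\right) = 464 + \left(\left(\frac{1}{3} + \frac{i \sqrt{2}}{12}\right) + 81\right) = 464 + \left(\frac{244}{3} + \frac{i \sqrt{2}}{12}\right) = \frac{1636}{3} + \frac{i \sqrt{2}}{12}$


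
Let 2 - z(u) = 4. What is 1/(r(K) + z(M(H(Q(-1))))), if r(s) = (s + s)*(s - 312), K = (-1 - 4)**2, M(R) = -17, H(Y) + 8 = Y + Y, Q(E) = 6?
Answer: -1/14352 ≈ -6.9677e-5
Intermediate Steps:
H(Y) = -8 + 2*Y (H(Y) = -8 + (Y + Y) = -8 + 2*Y)
z(u) = -2 (z(u) = 2 - 1*4 = 2 - 4 = -2)
K = 25 (K = (-5)**2 = 25)
r(s) = 2*s*(-312 + s) (r(s) = (2*s)*(-312 + s) = 2*s*(-312 + s))
1/(r(K) + z(M(H(Q(-1))))) = 1/(2*25*(-312 + 25) - 2) = 1/(2*25*(-287) - 2) = 1/(-14350 - 2) = 1/(-14352) = -1/14352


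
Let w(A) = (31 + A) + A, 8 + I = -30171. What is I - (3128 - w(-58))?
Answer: -33392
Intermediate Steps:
I = -30179 (I = -8 - 30171 = -30179)
w(A) = 31 + 2*A
I - (3128 - w(-58)) = -30179 - (3128 - (31 + 2*(-58))) = -30179 - (3128 - (31 - 116)) = -30179 - (3128 - 1*(-85)) = -30179 - (3128 + 85) = -30179 - 1*3213 = -30179 - 3213 = -33392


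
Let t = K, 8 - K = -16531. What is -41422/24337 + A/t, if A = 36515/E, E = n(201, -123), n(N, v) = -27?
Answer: -19385783921/10867760361 ≈ -1.7838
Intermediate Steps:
E = -27
A = -36515/27 (A = 36515/(-27) = 36515*(-1/27) = -36515/27 ≈ -1352.4)
K = 16539 (K = 8 - 1*(-16531) = 8 + 16531 = 16539)
t = 16539
-41422/24337 + A/t = -41422/24337 - 36515/27/16539 = -41422*1/24337 - 36515/27*1/16539 = -41422/24337 - 36515/446553 = -19385783921/10867760361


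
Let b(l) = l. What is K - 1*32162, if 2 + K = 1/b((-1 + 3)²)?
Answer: -128655/4 ≈ -32164.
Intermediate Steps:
K = -7/4 (K = -2 + 1/((-1 + 3)²) = -2 + 1/(2²) = -2 + 1/4 = -2 + ¼ = -7/4 ≈ -1.7500)
K - 1*32162 = -7/4 - 1*32162 = -7/4 - 32162 = -128655/4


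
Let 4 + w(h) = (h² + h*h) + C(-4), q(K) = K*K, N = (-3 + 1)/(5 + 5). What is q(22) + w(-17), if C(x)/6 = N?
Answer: 5284/5 ≈ 1056.8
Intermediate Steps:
N = -⅕ (N = -2/10 = -2*⅒ = -⅕ ≈ -0.20000)
C(x) = -6/5 (C(x) = 6*(-⅕) = -6/5)
q(K) = K²
w(h) = -26/5 + 2*h² (w(h) = -4 + ((h² + h*h) - 6/5) = -4 + ((h² + h²) - 6/5) = -4 + (2*h² - 6/5) = -4 + (-6/5 + 2*h²) = -26/5 + 2*h²)
q(22) + w(-17) = 22² + (-26/5 + 2*(-17)²) = 484 + (-26/5 + 2*289) = 484 + (-26/5 + 578) = 484 + 2864/5 = 5284/5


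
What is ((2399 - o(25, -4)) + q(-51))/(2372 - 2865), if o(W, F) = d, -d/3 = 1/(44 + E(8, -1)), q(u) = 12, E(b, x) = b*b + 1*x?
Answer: -257980/52751 ≈ -4.8905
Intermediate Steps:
E(b, x) = x + b² (E(b, x) = b² + x = x + b²)
d = -3/107 (d = -3/(44 + (-1 + 8²)) = -3/(44 + (-1 + 64)) = -3/(44 + 63) = -3/107 ≈ -0.028037)
o(W, F) = -3/107
((2399 - o(25, -4)) + q(-51))/(2372 - 2865) = ((2399 - 1*(-3/107)) + 12)/(2372 - 2865) = ((2399 + 3/107) + 12)/(-493) = (256696/107 + 12)*(-1/493) = (257980/107)*(-1/493) = -257980/52751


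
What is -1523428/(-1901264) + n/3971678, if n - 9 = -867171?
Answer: 550232697427/943901050124 ≈ 0.58293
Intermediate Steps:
n = -867162 (n = 9 - 867171 = -867162)
-1523428/(-1901264) + n/3971678 = -1523428/(-1901264) - 867162/3971678 = -1523428*(-1/1901264) - 867162*1/3971678 = 380857/475316 - 433581/1985839 = 550232697427/943901050124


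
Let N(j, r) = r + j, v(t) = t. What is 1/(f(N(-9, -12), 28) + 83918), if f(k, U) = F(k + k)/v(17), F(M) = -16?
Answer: 17/1426590 ≈ 1.1917e-5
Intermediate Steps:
N(j, r) = j + r
f(k, U) = -16/17
1/(f(N(-9, -12), 28) + 83918) = 1/(-16/17 + 83918) = 1/(1426590/17) = 17/1426590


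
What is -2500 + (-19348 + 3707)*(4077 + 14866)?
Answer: -296289963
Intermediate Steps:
-2500 + (-19348 + 3707)*(4077 + 14866) = -2500 - 15641*18943 = -2500 - 296287463 = -296289963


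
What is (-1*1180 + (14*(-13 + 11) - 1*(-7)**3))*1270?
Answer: -1098550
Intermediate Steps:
(-1*1180 + (14*(-13 + 11) - 1*(-7)**3))*1270 = (-1180 + (14*(-2) - 1*(-343)))*1270 = (-1180 + (-28 + 343))*1270 = (-1180 + 315)*1270 = -865*1270 = -1098550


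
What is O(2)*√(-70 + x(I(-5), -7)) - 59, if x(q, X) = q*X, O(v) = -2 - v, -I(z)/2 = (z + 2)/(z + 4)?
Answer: -59 - 8*I*√7 ≈ -59.0 - 21.166*I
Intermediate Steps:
I(z) = -2*(2 + z)/(4 + z) (I(z) = -2*(z + 2)/(z + 4) = -2*(2 + z)/(4 + z))
x(q, X) = X*q
O(2)*√(-70 + x(I(-5), -7)) - 59 = (-2 - 1*2)*√(-70 - 14*(-2 - 1*(-5))/(4 - 5)) - 59 = (-2 - 2)*√(-70 - 14*(-2 + 5)/(-1)) - 59 = -4*√(-70 - 14*(-1)*3) - 59 = -4*√(-70 - 7*(-6)) - 59 = -4*√(-70 + 42) - 59 = -8*I*√7 - 59 = -59 - 8*I*√7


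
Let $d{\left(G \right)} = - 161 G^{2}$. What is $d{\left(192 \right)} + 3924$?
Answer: $-5931180$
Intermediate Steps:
$d{\left(192 \right)} + 3924 = - 161 \cdot 192^{2} + 3924 = \left(-161\right) 36864 + 3924 = -5935104 + 3924 = -5931180$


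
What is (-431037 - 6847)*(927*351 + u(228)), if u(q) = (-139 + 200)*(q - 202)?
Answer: -143171866292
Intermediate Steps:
u(q) = -12322 + 61*q (u(q) = 61*(-202 + q) = -12322 + 61*q)
(-431037 - 6847)*(927*351 + u(228)) = (-431037 - 6847)*(927*351 + (-12322 + 61*228)) = -437884*(325377 + (-12322 + 13908)) = -437884*(325377 + 1586) = -437884*326963 = -143171866292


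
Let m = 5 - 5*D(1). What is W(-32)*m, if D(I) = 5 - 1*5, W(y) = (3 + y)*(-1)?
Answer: 145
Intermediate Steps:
W(y) = -3 - y
D(I) = 0 (D(I) = 5 - 5 = 0)
m = 5 (m = 5 - 5*0 = 5 + 0 = 5)
W(-32)*m = (-3 - 1*(-32))*5 = (-3 + 32)*5 = 29*5 = 145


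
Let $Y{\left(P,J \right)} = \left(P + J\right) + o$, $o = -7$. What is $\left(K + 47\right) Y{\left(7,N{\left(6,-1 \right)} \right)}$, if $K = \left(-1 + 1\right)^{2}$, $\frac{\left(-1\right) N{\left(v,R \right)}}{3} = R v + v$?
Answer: $0$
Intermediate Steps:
$N{\left(v,R \right)} = - 3 v - 3 R v$ ($N{\left(v,R \right)} = - 3 \left(R v + v\right) = - 3 \left(v + R v\right) = - 3 v - 3 R v$)
$Y{\left(P,J \right)} = -7 + J + P$ ($Y{\left(P,J \right)} = \left(P + J\right) - 7 = \left(J + P\right) - 7 = -7 + J + P$)
$K = 0$ ($K = 0^{2} = 0$)
$\left(K + 47\right) Y{\left(7,N{\left(6,-1 \right)} \right)} = \left(0 + 47\right) \left(-7 - 18 \left(1 - 1\right) + 7\right) = 47 \left(-7 - 18 \cdot 0 + 7\right) = 47 \left(-7 + 0 + 7\right) = 47 \cdot 0 = 0$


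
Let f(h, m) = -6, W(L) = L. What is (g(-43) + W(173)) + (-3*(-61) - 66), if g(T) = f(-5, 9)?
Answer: 284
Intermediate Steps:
g(T) = -6
(g(-43) + W(173)) + (-3*(-61) - 66) = (-6 + 173) + (-3*(-61) - 66) = 167 + (183 - 66) = 167 + 117 = 284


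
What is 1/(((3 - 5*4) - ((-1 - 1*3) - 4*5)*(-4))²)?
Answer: 1/12769 ≈ 7.8315e-5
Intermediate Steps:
1/(((3 - 5*4) - ((-1 - 1*3) - 4*5)*(-4))²) = 1/(((3 - 20) - ((-1 - 3) - 20)*(-4))²) = 1/((-17 - (-4 - 20)*(-4))²) = 1/((-17 - 1*(-24)*(-4))²) = 1/((-17 + 24*(-4))²) = 1/((-17 - 96)²) = 1/((-113)²) = 1/12769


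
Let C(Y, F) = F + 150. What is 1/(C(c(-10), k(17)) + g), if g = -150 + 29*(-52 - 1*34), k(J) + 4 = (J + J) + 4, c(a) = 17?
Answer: -1/2460 ≈ -0.00040650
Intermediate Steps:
k(J) = 2*J (k(J) = -4 + ((J + J) + 4) = -4 + (2*J + 4) = -4 + (4 + 2*J) = 2*J)
C(Y, F) = 150 + F
g = -2644 (g = -150 + 29*(-52 - 34) = -150 + 29*(-86) = -150 - 2494 = -2644)
1/(C(c(-10), k(17)) + g) = 1/((150 + 2*17) - 2644) = 1/((150 + 34) - 2644) = 1/(184 - 2644) = 1/(-2460) = -1/2460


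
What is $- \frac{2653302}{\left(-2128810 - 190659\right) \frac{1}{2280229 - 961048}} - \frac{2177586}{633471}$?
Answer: $\frac{739087004097223656}{489772115633} \approx 1.509 \cdot 10^{6}$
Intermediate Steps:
$- \frac{2653302}{\left(-2128810 - 190659\right) \frac{1}{2280229 - 961048}} - \frac{2177586}{633471} = - \frac{2653302}{\left(-2319469\right) \frac{1}{2280229 - 961048}} - \frac{725862}{211157} = - \frac{2653302}{\left(-2319469\right) \frac{1}{1319181}} - \frac{725862}{211157} = - \frac{2653302}{- \frac{2319469}{1319181}} - \frac{725862}{211157} = \left(-2653302\right) \left(- \frac{1319181}{2319469}\right) - \frac{725862}{211157} = \frac{3500185585662}{2319469} - \frac{725862}{211157} = \frac{739087004097223656}{489772115633}$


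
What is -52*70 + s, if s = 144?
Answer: -3496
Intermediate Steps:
-52*70 + s = -52*70 + 144 = -3640 + 144 = -3496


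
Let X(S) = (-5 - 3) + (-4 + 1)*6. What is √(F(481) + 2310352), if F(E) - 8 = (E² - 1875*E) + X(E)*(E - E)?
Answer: √1639846 ≈ 1280.6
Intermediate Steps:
X(S) = -26 (X(S) = -8 - 3*6 = -8 - 18 = -26)
F(E) = 8 + E² - 1875*E (F(E) = 8 + ((E² - 1875*E) - 26*(E - E)) = 8 + ((E² - 1875*E) - 26*0) = 8 + ((E² - 1875*E) + 0) = 8 + (E² - 1875*E) = 8 + E² - 1875*E)
√(F(481) + 2310352) = √((8 + 481² - 1875*481) + 2310352) = √((8 + 231361 - 901875) + 2310352) = √(-670506 + 2310352) = √1639846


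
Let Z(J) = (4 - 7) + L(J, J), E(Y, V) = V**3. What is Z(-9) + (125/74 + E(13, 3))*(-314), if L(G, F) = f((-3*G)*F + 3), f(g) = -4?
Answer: -333570/37 ≈ -9015.4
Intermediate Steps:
L(G, F) = -4
Z(J) = -7 (Z(J) = (4 - 7) - 4 = -3 - 4 = -7)
Z(-9) + (125/74 + E(13, 3))*(-314) = -7 + (125/74 + 3**3)*(-314) = -7 + (125*(1/74) + 27)*(-314) = -7 + (125/74 + 27)*(-314) = -7 + (2123/74)*(-314) = -7 - 333311/37 = -333570/37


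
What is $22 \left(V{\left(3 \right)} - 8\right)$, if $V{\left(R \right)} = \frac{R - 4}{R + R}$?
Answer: $- \frac{539}{3} \approx -179.67$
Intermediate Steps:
$V{\left(R \right)} = \frac{-4 + R}{2 R}$
$22 \left(V{\left(3 \right)} - 8\right) = 22 \left(\frac{-4 + 3}{2 \cdot 3} - 8\right) = 22 \left(\frac{1}{2} \cdot \frac{1}{3} \left(-1\right) - 8\right) = 22 \left(- \frac{1}{6} - 8\right) = 22 \left(- \frac{49}{6}\right) = - \frac{539}{3}$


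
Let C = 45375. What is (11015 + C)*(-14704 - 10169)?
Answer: -1402588470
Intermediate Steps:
(11015 + C)*(-14704 - 10169) = (11015 + 45375)*(-14704 - 10169) = 56390*(-24873) = -1402588470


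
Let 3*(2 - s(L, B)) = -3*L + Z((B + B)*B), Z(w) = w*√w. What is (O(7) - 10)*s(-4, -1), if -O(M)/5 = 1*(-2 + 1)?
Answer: 10 + 10*√2/3 ≈ 14.714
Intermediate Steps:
Z(w) = w^(3/2)
s(L, B) = 2 + L - 2*√2*(B²)^(3/2)/3 (s(L, B) = 2 - (-3*L + ((B + B)*B)^(3/2))/3 = 2 - (-3*L + ((2*B)*B)^(3/2))/3 = 2 - (-3*L + (2*B²)^(3/2))/3 = 2 - (-3*L + 2*√2*(B²)^(3/2))/3 = 2 + (L - 2*√2*(B²)^(3/2)/3) = 2 + L - 2*√2*(B²)^(3/2)/3)
O(M) = 5 (O(M) = -5*(-2 + 1) = -5*(-1) = 5)
(O(7) - 10)*s(-4, -1) = (5 - 10)*(2 - 4 - 2*√2*((-1)²)^(3/2)/3) = -5*(2 - 4 - 2*√2*1^(3/2)/3) = -5*(2 - 4 - ⅔*√2*1) = -5*(2 - 4 - 2*√2/3) = -5*(-2 - 2*√2/3) = 10 + 10*√2/3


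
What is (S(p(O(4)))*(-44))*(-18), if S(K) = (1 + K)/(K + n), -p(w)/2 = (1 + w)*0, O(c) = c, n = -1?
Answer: -792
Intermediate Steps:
p(w) = 0 (p(w) = -2*(1 + w)*0 = -2*0 = 0)
S(K) = (1 + K)/(-1 + K) (S(K) = (1 + K)/(K - 1) = (1 + K)/(-1 + K))
(S(p(O(4)))*(-44))*(-18) = (((1 + 0)/(-1 + 0))*(-44))*(-18) = ((1/(-1))*(-44))*(-18) = (-1*1*(-44))*(-18) = -1*(-44)*(-18) = 44*(-18) = -792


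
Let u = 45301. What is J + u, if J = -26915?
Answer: 18386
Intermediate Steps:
J + u = -26915 + 45301 = 18386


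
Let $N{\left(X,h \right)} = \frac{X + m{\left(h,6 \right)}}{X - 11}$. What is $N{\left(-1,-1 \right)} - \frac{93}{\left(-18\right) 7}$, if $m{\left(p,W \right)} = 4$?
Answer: $\frac{41}{84} \approx 0.4881$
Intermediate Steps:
$N{\left(X,h \right)} = \frac{4 + X}{-11 + X}$ ($N{\left(X,h \right)} = \frac{X + 4}{X - 11} = \frac{4 + X}{-11 + X}$)
$N{\left(-1,-1 \right)} - \frac{93}{\left(-18\right) 7} = \frac{4 - 1}{-11 - 1} - \frac{93}{\left(-18\right) 7} = \frac{1}{-12} \cdot 3 - \frac{93}{-126} = \left(- \frac{1}{12}\right) 3 - 93 \left(- \frac{1}{126}\right) = - \frac{1}{4} - - \frac{31}{42} = - \frac{1}{4} + \frac{31}{42} = \frac{41}{84}$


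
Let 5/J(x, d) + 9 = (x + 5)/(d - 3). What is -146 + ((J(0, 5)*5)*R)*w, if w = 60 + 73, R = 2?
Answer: -15198/13 ≈ -1169.1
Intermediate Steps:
J(x, d) = 5/(-9 + (5 + x)/(-3 + d)) (J(x, d) = 5/(-9 + (x + 5)/(d - 3)) = 5/(-9 + (5 + x)/(-3 + d)))
w = 133
-146 + ((J(0, 5)*5)*R)*w = -146 + (((5*(-3 + 5)/(32 + 0 - 9*5))*5)*2)*133 = -146 + (((5*2/(32 + 0 - 45))*5)*2)*133 = -146 + (((5*2/(-13))*5)*2)*133 = -146 + (((5*(-1/13)*2)*5)*2)*133 = -146 + (-10/13*5*2)*133 = -146 - 50/13*2*133 = -146 - 100/13*133 = -146 - 13300/13 = -15198/13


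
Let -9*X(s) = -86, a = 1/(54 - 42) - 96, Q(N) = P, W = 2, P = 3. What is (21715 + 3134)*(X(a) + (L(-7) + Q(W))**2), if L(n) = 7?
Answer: 2722346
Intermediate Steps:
Q(N) = 3
a = -1151/12 (a = 1/12 - 96 = -1151/12 ≈ -95.917)
X(s) = 86/9 (X(s) = -1/9*(-86) = 86/9)
(21715 + 3134)*(X(a) + (L(-7) + Q(W))**2) = (21715 + 3134)*(86/9 + (7 + 3)**2) = 24849*(86/9 + 10**2) = 24849*(86/9 + 100) = 24849*(986/9) = 2722346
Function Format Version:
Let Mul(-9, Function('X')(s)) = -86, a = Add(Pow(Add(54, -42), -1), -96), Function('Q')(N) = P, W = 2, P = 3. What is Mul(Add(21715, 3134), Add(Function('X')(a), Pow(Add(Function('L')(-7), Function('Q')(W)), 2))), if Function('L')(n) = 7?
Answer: 2722346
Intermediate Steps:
Function('Q')(N) = 3
a = Rational(-1151, 12) (a = Add(Pow(12, -1), -96) = Add(Rational(1, 12), -96) = Rational(-1151, 12) ≈ -95.917)
Function('X')(s) = Rational(86, 9) (Function('X')(s) = Mul(Rational(-1, 9), -86) = Rational(86, 9))
Mul(Add(21715, 3134), Add(Function('X')(a), Pow(Add(Function('L')(-7), Function('Q')(W)), 2))) = Mul(Add(21715, 3134), Add(Rational(86, 9), Pow(Add(7, 3), 2))) = Mul(24849, Add(Rational(86, 9), Pow(10, 2))) = Mul(24849, Add(Rational(86, 9), 100)) = Mul(24849, Rational(986, 9)) = 2722346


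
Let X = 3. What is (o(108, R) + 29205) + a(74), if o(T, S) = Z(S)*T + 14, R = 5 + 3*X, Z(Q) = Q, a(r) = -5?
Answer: 30726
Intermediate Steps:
R = 14 (R = 5 + 3*3 = 5 + 9 = 14)
o(T, S) = 14 + S*T (o(T, S) = S*T + 14 = 14 + S*T)
(o(108, R) + 29205) + a(74) = ((14 + 14*108) + 29205) - 5 = ((14 + 1512) + 29205) - 5 = (1526 + 29205) - 5 = 30731 - 5 = 30726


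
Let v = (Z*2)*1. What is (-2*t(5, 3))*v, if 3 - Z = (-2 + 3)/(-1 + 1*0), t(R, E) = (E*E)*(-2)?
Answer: 288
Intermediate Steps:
t(R, E) = -2*E² (t(R, E) = E²*(-2) = -2*E²)
Z = 4 (Z = 3 - (-2 + 3)/(-1 + 1*0) = 3 - 1/(-1 + 0) = 3 - 1/(-1) = 3 - (-1) = 3 - 1*(-1) = 3 + 1 = 4)
v = 8 (v = (4*2)*1 = 8*1 = 8)
(-2*t(5, 3))*v = -(-4)*3²*8 = -(-4)*9*8 = -2*(-18)*8 = 36*8 = 288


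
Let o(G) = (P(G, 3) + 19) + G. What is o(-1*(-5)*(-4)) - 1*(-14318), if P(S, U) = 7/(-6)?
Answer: 85895/6 ≈ 14316.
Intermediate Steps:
P(S, U) = -7/6 (P(S, U) = 7*(-⅙) = -7/6)
o(G) = 107/6 + G (o(G) = (-7/6 + 19) + G = 107/6 + G)
o(-1*(-5)*(-4)) - 1*(-14318) = (107/6 - 1*(-5)*(-4)) - 1*(-14318) = (107/6 + 5*(-4)) + 14318 = (107/6 - 20) + 14318 = -13/6 + 14318 = 85895/6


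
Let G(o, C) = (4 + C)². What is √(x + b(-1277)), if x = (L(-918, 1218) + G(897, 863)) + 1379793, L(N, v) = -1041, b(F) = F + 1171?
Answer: √2130335 ≈ 1459.6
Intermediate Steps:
b(F) = 1171 + F
x = 2130441 (x = (-1041 + (4 + 863)²) + 1379793 = (-1041 + 867²) + 1379793 = (-1041 + 751689) + 1379793 = 750648 + 1379793 = 2130441)
√(x + b(-1277)) = √(2130441 + (1171 - 1277)) = √(2130441 - 106) = √2130335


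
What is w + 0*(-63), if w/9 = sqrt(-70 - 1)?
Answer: 9*I*sqrt(71) ≈ 75.835*I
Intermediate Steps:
w = 9*I*sqrt(71) (w = 9*sqrt(-70 - 1) = 9*sqrt(-71) = 9*(I*sqrt(71)) = 9*I*sqrt(71) ≈ 75.835*I)
w + 0*(-63) = 9*I*sqrt(71) + 0*(-63) = 9*I*sqrt(71) + 0 = 9*I*sqrt(71)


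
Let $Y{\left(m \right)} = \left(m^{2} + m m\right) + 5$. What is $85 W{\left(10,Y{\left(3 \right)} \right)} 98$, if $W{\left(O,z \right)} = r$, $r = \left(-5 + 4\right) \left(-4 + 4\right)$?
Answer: $0$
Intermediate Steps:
$Y{\left(m \right)} = 5 + 2 m^{2}$ ($Y{\left(m \right)} = \left(m^{2} + m^{2}\right) + 5 = 2 m^{2} + 5 = 5 + 2 m^{2}$)
$r = 0$ ($r = \left(-1\right) 0 = 0$)
$W{\left(O,z \right)} = 0$
$85 W{\left(10,Y{\left(3 \right)} \right)} 98 = 85 \cdot 0 \cdot 98 = 0 \cdot 98 = 0$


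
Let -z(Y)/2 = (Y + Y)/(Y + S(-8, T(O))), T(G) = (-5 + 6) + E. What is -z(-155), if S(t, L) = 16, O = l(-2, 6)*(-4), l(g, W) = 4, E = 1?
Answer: 620/139 ≈ 4.4604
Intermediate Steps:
O = -16 (O = 4*(-4) = -16)
T(G) = 2 (T(G) = (-5 + 6) + 1 = 1 + 1 = 2)
z(Y) = -4*Y/(16 + Y) (z(Y) = -2*(Y + Y)/(Y + 16) = -2*2*Y/(16 + Y) = -4*Y/(16 + Y))
-z(-155) = -(-4)*(-155)/(16 - 155) = -(-4)*(-155)/(-139) = -(-4)*(-155)*(-1)/139 = -1*(-620/139) = 620/139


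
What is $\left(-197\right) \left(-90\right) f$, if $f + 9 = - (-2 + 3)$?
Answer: $-177300$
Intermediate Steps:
$f = -10$ ($f = -9 - \left(-2 + 3\right) = -9 - 1 = -10$)
$\left(-197\right) \left(-90\right) f = \left(-197\right) \left(-90\right) \left(-10\right) = 17730 \left(-10\right) = -177300$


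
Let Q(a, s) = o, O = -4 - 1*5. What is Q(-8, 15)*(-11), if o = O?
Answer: 99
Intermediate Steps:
O = -9 (O = -4 - 5 = -9)
o = -9
Q(a, s) = -9
Q(-8, 15)*(-11) = -9*(-11) = 99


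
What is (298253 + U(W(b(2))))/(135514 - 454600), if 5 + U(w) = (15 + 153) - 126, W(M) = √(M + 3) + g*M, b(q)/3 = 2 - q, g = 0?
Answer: -49715/53181 ≈ -0.93483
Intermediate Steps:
b(q) = 6 - 3*q (b(q) = 3*(2 - q) = 6 - 3*q)
W(M) = √(3 + M) (W(M) = √(M + 3) + 0*M = √(3 + M) + 0 = √(3 + M))
U(w) = 37 (U(w) = -5 + ((15 + 153) - 126) = -5 + (168 - 126) = -5 + 42 = 37)
(298253 + U(W(b(2))))/(135514 - 454600) = (298253 + 37)/(135514 - 454600) = 298290/(-319086) = 298290*(-1/319086) = -49715/53181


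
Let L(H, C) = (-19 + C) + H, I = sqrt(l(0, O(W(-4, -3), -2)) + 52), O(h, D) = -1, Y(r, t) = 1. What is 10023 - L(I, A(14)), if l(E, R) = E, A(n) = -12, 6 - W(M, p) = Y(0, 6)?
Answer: 10054 - 2*sqrt(13) ≈ 10047.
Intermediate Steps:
W(M, p) = 5 (W(M, p) = 6 - 1*1 = 6 - 1 = 5)
I = 2*sqrt(13) (I = sqrt(0 + 52) = sqrt(52) = 2*sqrt(13) ≈ 7.2111)
L(H, C) = -19 + C + H
10023 - L(I, A(14)) = 10023 - (-19 - 12 + 2*sqrt(13)) = 10023 - (-31 + 2*sqrt(13)) = 10023 + (31 - 2*sqrt(13)) = 10054 - 2*sqrt(13)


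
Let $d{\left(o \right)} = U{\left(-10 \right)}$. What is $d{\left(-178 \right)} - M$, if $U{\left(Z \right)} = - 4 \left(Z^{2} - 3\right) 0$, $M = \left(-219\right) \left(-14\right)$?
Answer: $-3066$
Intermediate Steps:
$M = 3066$
$U{\left(Z \right)} = 0$ ($U{\left(Z \right)} = - 4 \left(-3 + Z^{2}\right) 0 = \left(12 - 4 Z^{2}\right) 0 = 0$)
$d{\left(o \right)} = 0$
$d{\left(-178 \right)} - M = 0 - 3066 = -3066$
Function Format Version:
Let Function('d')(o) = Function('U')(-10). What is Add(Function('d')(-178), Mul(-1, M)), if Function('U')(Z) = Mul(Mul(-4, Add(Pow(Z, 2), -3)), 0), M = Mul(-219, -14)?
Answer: -3066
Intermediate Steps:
M = 3066
Function('U')(Z) = 0 (Function('U')(Z) = Mul(Mul(-4, Add(-3, Pow(Z, 2))), 0) = Mul(Add(12, Mul(-4, Pow(Z, 2))), 0) = 0)
Function('d')(o) = 0
Add(Function('d')(-178), Mul(-1, M)) = Add(0, Mul(-1, 3066)) = Add(0, -3066) = -3066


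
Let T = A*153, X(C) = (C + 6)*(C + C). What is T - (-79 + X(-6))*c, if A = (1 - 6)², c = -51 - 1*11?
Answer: -1073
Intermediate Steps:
X(C) = 2*C*(6 + C) (X(C) = (6 + C)*(2*C) = 2*C*(6 + C))
c = -62 (c = -51 - 11 = -62)
A = 25 (A = (-5)² = 25)
T = 3825 (T = 25*153 = 3825)
T - (-79 + X(-6))*c = 3825 - (-79 + 2*(-6)*(6 - 6))*(-62) = 3825 - (-79 + 2*(-6)*0)*(-62) = 3825 - (-79 + 0)*(-62) = 3825 - (-79)*(-62) = 3825 - 1*4898 = 3825 - 4898 = -1073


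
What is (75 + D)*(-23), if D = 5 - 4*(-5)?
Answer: -2300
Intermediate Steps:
D = 25 (D = 5 + 20 = 25)
(75 + D)*(-23) = (75 + 25)*(-23) = 100*(-23) = -2300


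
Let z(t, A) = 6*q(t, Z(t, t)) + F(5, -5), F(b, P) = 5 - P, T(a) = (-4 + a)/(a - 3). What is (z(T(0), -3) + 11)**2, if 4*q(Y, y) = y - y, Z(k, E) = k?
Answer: 441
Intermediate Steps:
T(a) = (-4 + a)/(-3 + a)
q(Y, y) = 0 (q(Y, y) = (y - y)/4 = (1/4)*0 = 0)
z(t, A) = 10 (z(t, A) = 6*0 + (5 - 1*(-5)) = 0 + (5 + 5) = 0 + 10 = 10)
(z(T(0), -3) + 11)**2 = (10 + 11)**2 = 21**2 = 441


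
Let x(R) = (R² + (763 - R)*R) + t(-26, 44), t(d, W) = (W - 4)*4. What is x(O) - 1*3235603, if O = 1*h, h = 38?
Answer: -3206449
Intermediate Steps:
t(d, W) = -16 + 4*W (t(d, W) = (-4 + W)*4 = -16 + 4*W)
O = 38 (O = 1*38 = 38)
x(R) = 160 + R² + R*(763 - R) (x(R) = (R² + (763 - R)*R) + (-16 + 4*44) = (R² + R*(763 - R)) + (-16 + 176) = (R² + R*(763 - R)) + 160 = 160 + R² + R*(763 - R))
x(O) - 1*3235603 = (160 + 763*38) - 1*3235603 = (160 + 28994) - 3235603 = 29154 - 3235603 = -3206449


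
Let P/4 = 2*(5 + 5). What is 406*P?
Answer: 32480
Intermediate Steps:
P = 80 (P = 4*(2*(5 + 5)) = 4*(2*10) = 4*20 = 80)
406*P = 406*80 = 32480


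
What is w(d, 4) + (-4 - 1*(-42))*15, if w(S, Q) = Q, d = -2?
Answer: 574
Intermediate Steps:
w(d, 4) + (-4 - 1*(-42))*15 = 4 + (-4 - 1*(-42))*15 = 4 + (-4 + 42)*15 = 4 + 38*15 = 4 + 570 = 574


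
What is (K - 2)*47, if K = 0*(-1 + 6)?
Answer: -94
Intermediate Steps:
K = 0 (K = 0*5 = 0)
(K - 2)*47 = (0 - 2)*47 = -2*47 = -94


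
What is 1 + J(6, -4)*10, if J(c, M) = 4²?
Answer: 161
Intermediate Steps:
J(c, M) = 16
1 + J(6, -4)*10 = 1 + 16*10 = 1 + 160 = 161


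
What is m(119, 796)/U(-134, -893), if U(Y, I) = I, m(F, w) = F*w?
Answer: -94724/893 ≈ -106.07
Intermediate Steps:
m(119, 796)/U(-134, -893) = (119*796)/(-893) = 94724*(-1/893) = -94724/893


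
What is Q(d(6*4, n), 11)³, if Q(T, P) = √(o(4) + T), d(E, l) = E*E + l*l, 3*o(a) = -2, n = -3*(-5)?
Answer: 117649*√3/9 ≈ 22642.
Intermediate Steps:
n = 15
o(a) = -⅔ (o(a) = (⅓)*(-2) = -⅔)
d(E, l) = E² + l²
Q(T, P) = √(-⅔ + T)
Q(d(6*4, n), 11)³ = (√(-6 + 9*((6*4)² + 15²))/3)³ = (√(-6 + 9*(24² + 225))/3)³ = (√(-6 + 9*(576 + 225))/3)³ = (√(-6 + 9*801)/3)³ = (√(-6 + 7209)/3)³ = (√7203/3)³ = ((49*√3)/3)³ = (49*√3/3)³ = 117649*√3/9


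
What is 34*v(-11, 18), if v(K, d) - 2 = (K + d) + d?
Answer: 918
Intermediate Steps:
v(K, d) = 2 + K + 2*d (v(K, d) = 2 + ((K + d) + d) = 2 + (K + 2*d) = 2 + K + 2*d)
34*v(-11, 18) = 34*(2 - 11 + 2*18) = 34*(2 - 11 + 36) = 34*27 = 918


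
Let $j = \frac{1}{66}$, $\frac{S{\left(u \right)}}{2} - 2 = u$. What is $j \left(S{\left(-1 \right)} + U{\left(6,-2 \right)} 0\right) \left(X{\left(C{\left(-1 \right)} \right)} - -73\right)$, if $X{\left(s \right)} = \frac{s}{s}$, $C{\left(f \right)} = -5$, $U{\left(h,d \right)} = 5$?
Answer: $\frac{74}{33} \approx 2.2424$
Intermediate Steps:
$X{\left(s \right)} = 1$
$S{\left(u \right)} = 4 + 2 u$
$j = \frac{1}{66} \approx 0.015152$
$j \left(S{\left(-1 \right)} + U{\left(6,-2 \right)} 0\right) \left(X{\left(C{\left(-1 \right)} \right)} - -73\right) = \frac{\left(4 + 2 \left(-1\right)\right) + 5 \cdot 0}{66} \left(1 - -73\right) = \frac{\left(4 - 2\right) + 0}{66} \left(1 + 73\right) = \frac{2 + 0}{66} \cdot 74 = \frac{1}{66} \cdot 2 \cdot 74 = \frac{1}{33} \cdot 74 = \frac{74}{33}$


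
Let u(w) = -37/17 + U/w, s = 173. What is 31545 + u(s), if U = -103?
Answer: 92765693/2941 ≈ 31542.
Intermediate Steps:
u(w) = -37/17 - 103/w
31545 + u(s) = 31545 + (-37/17 - 103/173) = 31545 - 8152/2941 = 92765693/2941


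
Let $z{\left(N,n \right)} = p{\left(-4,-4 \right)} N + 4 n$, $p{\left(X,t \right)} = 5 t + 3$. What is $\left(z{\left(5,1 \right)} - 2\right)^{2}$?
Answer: $6889$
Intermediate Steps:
$p{\left(X,t \right)} = 3 + 5 t$
$z{\left(N,n \right)} = - 17 N + 4 n$ ($z{\left(N,n \right)} = \left(3 + 5 \left(-4\right)\right) N + 4 n = \left(3 - 20\right) N + 4 n = - 17 N + 4 n$)
$\left(z{\left(5,1 \right)} - 2\right)^{2} = \left(\left(\left(-17\right) 5 + 4 \cdot 1\right) - 2\right)^{2} = \left(\left(-85 + 4\right) - 2\right)^{2} = \left(-81 - 2\right)^{2} = \left(-83\right)^{2} = 6889$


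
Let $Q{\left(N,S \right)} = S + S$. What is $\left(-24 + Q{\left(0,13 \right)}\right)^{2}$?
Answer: $4$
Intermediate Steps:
$Q{\left(N,S \right)} = 2 S$
$\left(-24 + Q{\left(0,13 \right)}\right)^{2} = \left(-24 + 2 \cdot 13\right)^{2} = \left(-24 + 26\right)^{2} = 2^{2} = 4$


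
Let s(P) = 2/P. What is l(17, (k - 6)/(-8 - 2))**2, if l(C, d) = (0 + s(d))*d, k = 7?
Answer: 4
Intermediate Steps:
l(C, d) = 2 (l(C, d) = (0 + 2/d)*d = (2/d)*d = 2)
l(17, (k - 6)/(-8 - 2))**2 = 2**2 = 4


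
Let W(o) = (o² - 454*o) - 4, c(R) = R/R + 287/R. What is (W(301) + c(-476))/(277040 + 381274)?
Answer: -3131849/44765352 ≈ -0.069961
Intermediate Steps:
c(R) = 1 + 287/R
W(o) = -4 + o² - 454*o
(W(301) + c(-476))/(277040 + 381274) = ((-4 + 301² - 454*301) + (287 - 476)/(-476))/(277040 + 381274) = ((-4 + 90601 - 136654) - 1/476*(-189))/658314 = (-46057 + 27/68)*(1/658314) = -3131849/68*1/658314 = -3131849/44765352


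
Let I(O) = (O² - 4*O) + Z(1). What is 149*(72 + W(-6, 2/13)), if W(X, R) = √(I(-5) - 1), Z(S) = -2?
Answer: 10728 + 149*√42 ≈ 11694.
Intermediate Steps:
I(O) = -2 + O² - 4*O (I(O) = (O² - 4*O) - 2 = -2 + O² - 4*O)
W(X, R) = √42 (W(X, R) = √((-2 + (-5)² - 4*(-5)) - 1) = √((-2 + 25 + 20) - 1) = √(43 - 1) = √42)
149*(72 + W(-6, 2/13)) = 149*(72 + √42) = 10728 + 149*√42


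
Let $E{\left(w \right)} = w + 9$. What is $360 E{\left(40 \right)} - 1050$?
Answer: $16590$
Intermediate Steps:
$E{\left(w \right)} = 9 + w$
$360 E{\left(40 \right)} - 1050 = 360 \left(9 + 40\right) - 1050 = 360 \cdot 49 - 1050 = 17640 - 1050 = 16590$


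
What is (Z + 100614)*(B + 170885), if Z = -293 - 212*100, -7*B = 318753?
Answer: 9917726926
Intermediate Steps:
B = -318753/7 (B = -1/7*318753 = -318753/7 ≈ -45536.)
Z = -21493 (Z = -293 - 21200 = -21493)
(Z + 100614)*(B + 170885) = (-21493 + 100614)*(-318753/7 + 170885) = 79121*(877442/7) = 9917726926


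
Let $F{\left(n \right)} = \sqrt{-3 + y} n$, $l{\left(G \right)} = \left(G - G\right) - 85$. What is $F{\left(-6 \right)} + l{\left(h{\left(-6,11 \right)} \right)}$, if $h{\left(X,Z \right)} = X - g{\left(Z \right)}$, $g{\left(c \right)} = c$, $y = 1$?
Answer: $-85 - 6 i \sqrt{2} \approx -85.0 - 8.4853 i$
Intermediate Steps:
$h{\left(X,Z \right)} = X - Z$
$l{\left(G \right)} = -85$ ($l{\left(G \right)} = 0 - 85 = -85$)
$F{\left(n \right)} = i n \sqrt{2}$ ($F{\left(n \right)} = \sqrt{-3 + 1} n = \sqrt{-2} n = i \sqrt{2} n = i n \sqrt{2}$)
$F{\left(-6 \right)} + l{\left(h{\left(-6,11 \right)} \right)} = i \left(-6\right) \sqrt{2} - 85 = - 6 i \sqrt{2} - 85 = -85 - 6 i \sqrt{2}$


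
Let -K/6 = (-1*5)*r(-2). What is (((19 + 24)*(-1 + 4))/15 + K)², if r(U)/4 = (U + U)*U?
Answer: 23454649/25 ≈ 9.3819e+5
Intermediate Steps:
r(U) = 8*U² (r(U) = 4*((U + U)*U) = 4*((2*U)*U) = 4*(2*U²) = 8*U²)
K = 960 (K = -6*(-1*5)*8*(-2)² = -(-30)*8*4 = -(-30)*32 = -6*(-160) = 960)
(((19 + 24)*(-1 + 4))/15 + K)² = (((19 + 24)*(-1 + 4))/15 + 960)² = ((43*3)*(1/15) + 960)² = (129*(1/15) + 960)² = (43/5 + 960)² = (4843/5)² = 23454649/25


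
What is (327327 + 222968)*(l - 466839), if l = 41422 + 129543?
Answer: -162817982830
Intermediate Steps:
l = 170965
(327327 + 222968)*(l - 466839) = (327327 + 222968)*(170965 - 466839) = 550295*(-295874) = -162817982830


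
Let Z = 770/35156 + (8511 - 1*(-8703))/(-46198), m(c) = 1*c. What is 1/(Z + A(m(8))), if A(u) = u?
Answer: 36912202/282352095 ≈ 0.13073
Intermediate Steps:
m(c) = c
Z = -12945521/36912202 (Z = 770*(1/35156) + (8511 + 8703)*(-1/46198) = 35/1598 + 17214*(-1/46198) = 35/1598 - 8607/23099 = -12945521/36912202 ≈ -0.35071)
1/(Z + A(m(8))) = 1/(-12945521/36912202 + 8) = 1/(282352095/36912202) = 36912202/282352095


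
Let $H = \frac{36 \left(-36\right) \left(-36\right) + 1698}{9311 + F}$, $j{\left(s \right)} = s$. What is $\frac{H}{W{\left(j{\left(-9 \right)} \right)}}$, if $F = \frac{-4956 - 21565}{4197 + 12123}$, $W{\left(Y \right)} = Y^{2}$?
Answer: $\frac{87681920}{1367360991} \approx 0.064125$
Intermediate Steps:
$F = - \frac{26521}{16320} \approx -1.6251$
$H = \frac{789137280}{151928999}$ ($H = \frac{36 \left(-36\right) \left(-36\right) + 1698}{9311 - \frac{26521}{16320}} = \frac{\left(-1296\right) \left(-36\right) + 1698}{\frac{151928999}{16320}} = \left(46656 + 1698\right) \frac{16320}{151928999} = 48354 \cdot \frac{16320}{151928999} = \frac{789137280}{151928999} \approx 5.1941$)
$\frac{H}{W{\left(j{\left(-9 \right)} \right)}} = \frac{789137280}{151928999 \left(-9\right)^{2}} = \frac{789137280}{151928999 \cdot 81} = \frac{789137280}{151928999} \cdot \frac{1}{81} = \frac{87681920}{1367360991}$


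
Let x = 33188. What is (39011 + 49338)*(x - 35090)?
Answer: -168039798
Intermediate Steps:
(39011 + 49338)*(x - 35090) = (39011 + 49338)*(33188 - 35090) = 88349*(-1902) = -168039798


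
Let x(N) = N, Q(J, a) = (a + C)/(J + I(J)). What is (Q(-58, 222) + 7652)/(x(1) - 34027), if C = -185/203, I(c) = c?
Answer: -180144415/801244248 ≈ -0.22483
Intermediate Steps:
C = -185/203 (C = -185*1/203 = -185/203 ≈ -0.91133)
Q(J, a) = (-185/203 + a)/(2*J) (Q(J, a) = (a - 185/203)/(J + J) = (-185/203 + a)/((2*J)) = (-185/203 + a)*(1/(2*J)) = (-185/203 + a)/(2*J))
(Q(-58, 222) + 7652)/(x(1) - 34027) = ((1/406)*(-185 + 203*222)/(-58) + 7652)/(1 - 34027) = ((1/406)*(-1/58)*(-185 + 45066) + 7652)/(-34026) = ((1/406)*(-1/58)*44881 + 7652)*(-1/34026) = (-44881/23548 + 7652)*(-1/34026) = (180144415/23548)*(-1/34026) = -180144415/801244248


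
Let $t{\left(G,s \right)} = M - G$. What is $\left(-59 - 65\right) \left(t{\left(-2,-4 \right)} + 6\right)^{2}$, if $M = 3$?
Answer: $-15004$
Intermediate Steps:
$t{\left(G,s \right)} = 3 - G$
$\left(-59 - 65\right) \left(t{\left(-2,-4 \right)} + 6\right)^{2} = \left(-59 - 65\right) \left(\left(3 - -2\right) + 6\right)^{2} = - 124 \left(\left(3 + 2\right) + 6\right)^{2} = - 124 \left(5 + 6\right)^{2} = - 124 \cdot 11^{2} = \left(-124\right) 121 = -15004$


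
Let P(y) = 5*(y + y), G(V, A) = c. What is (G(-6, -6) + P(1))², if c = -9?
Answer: 1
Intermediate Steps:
G(V, A) = -9
P(y) = 10*y (P(y) = 5*(2*y) = 10*y)
(G(-6, -6) + P(1))² = (-9 + 10*1)² = (-9 + 10)² = 1² = 1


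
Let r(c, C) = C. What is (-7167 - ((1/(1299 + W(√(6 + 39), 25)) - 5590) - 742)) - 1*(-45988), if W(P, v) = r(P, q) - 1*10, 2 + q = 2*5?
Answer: 58563440/1297 ≈ 45153.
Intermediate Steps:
q = 8 (q = -2 + 2*5 = -2 + 10 = 8)
W(P, v) = -2 (W(P, v) = 8 - 1*10 = 8 - 10 = -2)
(-7167 - ((1/(1299 + W(√(6 + 39), 25)) - 5590) - 742)) - 1*(-45988) = (-7167 - ((1/(1299 - 2) - 5590) - 742)) - 1*(-45988) = (-7167 - ((1/1297 - 5590) - 742)) + 45988 = (-7167 - (-7250229/1297 - 742)) + 45988 = (-7167 - 1*(-8212603/1297)) + 45988 = (-7167 + 8212603/1297) + 45988 = -1082996/1297 + 45988 = 58563440/1297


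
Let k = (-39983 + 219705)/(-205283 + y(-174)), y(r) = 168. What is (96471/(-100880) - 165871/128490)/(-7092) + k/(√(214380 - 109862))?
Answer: 2912862527/9192700895040 - 89861*√104518/10719104785 ≈ -0.0023934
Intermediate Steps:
k = -179722/205115 (k = (-39983 + 219705)/(-205283 + 168) = 179722/(-205115) = 179722*(-1/205115) = -179722/205115 ≈ -0.87620)
(96471/(-100880) - 165871/128490)/(-7092) + k/(√(214380 - 109862)) = (96471/(-100880) - 165871/128490)/(-7092) - 179722/(205115*√(214380 - 109862)) = (96471*(-1/100880) - 165871*1/128490)*(-1/7092) - 179722*√104518/104518/205115 = (-96471/100880 - 165871/128490)*(-1/7092) - 89861*√104518/10719104785 = -2912862527/1296207120*(-1/7092) - 89861*√104518/10719104785 = 2912862527/9192700895040 - 89861*√104518/10719104785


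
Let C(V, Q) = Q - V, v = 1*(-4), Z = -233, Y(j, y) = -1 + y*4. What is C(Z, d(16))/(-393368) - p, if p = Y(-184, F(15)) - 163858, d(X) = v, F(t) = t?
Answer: 64433284803/393368 ≈ 1.6380e+5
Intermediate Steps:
Y(j, y) = -1 + 4*y
v = -4
d(X) = -4
p = -163799 (p = (-1 + 4*15) - 163858 = (-1 + 60) - 163858 = 59 - 163858 = -163799)
C(Z, d(16))/(-393368) - p = (-4 - 1*(-233))/(-393368) - 1*(-163799) = (-4 + 233)*(-1/393368) + 163799 = 229*(-1/393368) + 163799 = -229/393368 + 163799 = 64433284803/393368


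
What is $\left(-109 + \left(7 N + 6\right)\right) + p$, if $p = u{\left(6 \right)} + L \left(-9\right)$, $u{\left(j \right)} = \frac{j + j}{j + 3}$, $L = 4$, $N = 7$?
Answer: $- \frac{266}{3} \approx -88.667$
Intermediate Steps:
$u{\left(j \right)} = \frac{2 j}{3 + j}$
$p = - \frac{104}{3}$ ($p = 2 \cdot 6 \frac{1}{3 + 6} + 4 \left(-9\right) = 2 \cdot 6 \cdot \frac{1}{9} - 36 = \frac{4}{3} - 36 = - \frac{104}{3} \approx -34.667$)
$\left(-109 + \left(7 N + 6\right)\right) + p = \left(-109 + \left(7 \cdot 7 + 6\right)\right) - \frac{104}{3} = \left(-109 + \left(49 + 6\right)\right) - \frac{104}{3} = \left(-109 + 55\right) - \frac{104}{3} = -54 - \frac{104}{3} = - \frac{266}{3}$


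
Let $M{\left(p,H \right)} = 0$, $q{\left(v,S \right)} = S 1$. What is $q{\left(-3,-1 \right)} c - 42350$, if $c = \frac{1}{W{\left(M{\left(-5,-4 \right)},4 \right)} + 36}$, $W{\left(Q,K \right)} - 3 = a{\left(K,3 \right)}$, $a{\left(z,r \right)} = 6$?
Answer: $- \frac{1905751}{45} \approx -42350.0$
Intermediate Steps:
$q{\left(v,S \right)} = S$
$W{\left(Q,K \right)} = 9$ ($W{\left(Q,K \right)} = 3 + 6 = 9$)
$c = \frac{1}{45}$ ($c = \frac{1}{9 + 36} = \frac{1}{45} \approx 0.022222$)
$q{\left(-3,-1 \right)} c - 42350 = \left(-1\right) \frac{1}{45} - 42350 = - \frac{1}{45} - 42350 = - \frac{1905751}{45}$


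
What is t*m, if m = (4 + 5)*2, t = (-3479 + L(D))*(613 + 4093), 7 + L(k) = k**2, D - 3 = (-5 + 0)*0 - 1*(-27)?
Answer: -219054888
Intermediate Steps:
D = 30 (D = 3 + ((-5 + 0)*0 - 1*(-27)) = 3 + (-5*0 + 27) = 3 + (0 + 27) = 3 + 27 = 30)
L(k) = -7 + k**2
t = -12169716 (t = (-3479 + (-7 + 30**2))*(613 + 4093) = (-3479 + (-7 + 900))*4706 = (-3479 + 893)*4706 = -2586*4706 = -12169716)
m = 18 (m = 9*2 = 18)
t*m = -12169716*18 = -219054888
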